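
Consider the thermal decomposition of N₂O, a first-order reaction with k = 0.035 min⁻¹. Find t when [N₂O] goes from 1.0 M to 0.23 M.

41.99 min

Step 1: For first-order: t = ln([N₂O]₀/[N₂O])/k
Step 2: t = ln(1.0/0.23)/0.035
Step 3: t = ln(4.348)/0.035
Step 4: t = 1.47/0.035 = 41.99 min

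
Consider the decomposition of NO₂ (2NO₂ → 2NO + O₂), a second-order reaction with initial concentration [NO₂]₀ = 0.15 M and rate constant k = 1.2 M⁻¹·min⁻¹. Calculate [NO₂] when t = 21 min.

0.03138 M

Step 1: For a second-order reaction: 1/[NO₂] = 1/[NO₂]₀ + kt
Step 2: 1/[NO₂] = 1/0.15 + 1.2 × 21
Step 3: 1/[NO₂] = 6.667 + 25.2 = 31.87
Step 4: [NO₂] = 1/31.87 = 0.03138 M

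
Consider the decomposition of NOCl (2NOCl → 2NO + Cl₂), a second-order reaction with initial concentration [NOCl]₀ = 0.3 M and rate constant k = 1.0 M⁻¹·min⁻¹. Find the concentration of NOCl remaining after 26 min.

0.03409 M

Step 1: For a second-order reaction: 1/[NOCl] = 1/[NOCl]₀ + kt
Step 2: 1/[NOCl] = 1/0.3 + 1.0 × 26
Step 3: 1/[NOCl] = 3.333 + 26 = 29.33
Step 4: [NOCl] = 1/29.33 = 0.03409 M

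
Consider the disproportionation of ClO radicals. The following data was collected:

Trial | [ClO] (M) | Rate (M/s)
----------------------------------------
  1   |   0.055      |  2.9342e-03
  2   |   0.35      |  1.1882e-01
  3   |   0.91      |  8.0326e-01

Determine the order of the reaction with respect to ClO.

second order (2)

Step 1: Compare trials to find order n where rate₂/rate₁ = ([ClO]₂/[ClO]₁)^n
Step 2: rate₂/rate₁ = 1.1882e-01/2.9342e-03 = 40.5
Step 3: [ClO]₂/[ClO]₁ = 0.35/0.055 = 6.364
Step 4: n = ln(40.5)/ln(6.364) = 2.00 ≈ 2
Step 5: The reaction is second order in ClO.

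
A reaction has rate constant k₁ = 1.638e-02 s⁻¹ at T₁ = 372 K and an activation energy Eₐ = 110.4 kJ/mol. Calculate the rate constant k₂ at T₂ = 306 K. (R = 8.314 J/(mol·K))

7.424e-06 s⁻¹

Step 1: Use the two-temperature Arrhenius form: ln(k₂/k₁) = -Eₐ/R × (1/T₂ - 1/T₁)
Step 2: Convert Eₐ to J/mol: 110.4 kJ/mol = 110400 J/mol
Step 3: 1/T₂ - 1/T₁ = 1/306 - 1/372 = 5.798018e-04 K⁻¹
Step 4: ln(k₂/k₁) = -110400/8.314 × 5.798018e-04 = -7.69908
Step 5: k₂ = k₁ × exp(-7.69908) = 1.638e-02 × 4.53244e-04 = 7.424e-06 s⁻¹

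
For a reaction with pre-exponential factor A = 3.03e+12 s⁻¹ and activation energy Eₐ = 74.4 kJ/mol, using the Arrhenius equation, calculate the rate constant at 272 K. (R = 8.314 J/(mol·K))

1.56e-02 s⁻¹

Step 1: Use the Arrhenius equation: k = A × exp(-Eₐ/RT)
Step 2: Convert Eₐ to J/mol: 74.4 kJ/mol = 74400 J/mol
Step 3: Calculate the exponent: -Eₐ/(RT) = -74400/(8.314 × 272) = -32.89986
Step 4: k = 3.03e+12 × exp(-32.89986)
Step 5: k = 3.03e+12 × 5.14959e-15 = 1.5603e-02 s⁻¹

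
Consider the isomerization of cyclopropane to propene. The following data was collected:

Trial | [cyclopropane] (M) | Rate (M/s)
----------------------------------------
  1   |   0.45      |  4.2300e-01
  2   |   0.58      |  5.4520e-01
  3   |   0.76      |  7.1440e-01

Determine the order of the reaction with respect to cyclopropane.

first order (1)

Step 1: Compare trials to find order n where rate₂/rate₁ = ([cyclopropane]₂/[cyclopropane]₁)^n
Step 2: rate₂/rate₁ = 5.4520e-01/4.2300e-01 = 1.289
Step 3: [cyclopropane]₂/[cyclopropane]₁ = 0.58/0.45 = 1.289
Step 4: n = ln(1.289)/ln(1.289) = 1.00 ≈ 1
Step 5: The reaction is first order in cyclopropane.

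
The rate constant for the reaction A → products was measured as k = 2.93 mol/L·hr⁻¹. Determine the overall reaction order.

zeroth order (0)

Step 1: The units of k for an nth-order reaction are (concentration)^(1-n)·(time)⁻¹.
Step 2: Here k has units mol/L·hr⁻¹, so the concentration exponent is 1.
Step 3: 1 - n = 1 ⇒ n = 0. The reaction is zeroth order.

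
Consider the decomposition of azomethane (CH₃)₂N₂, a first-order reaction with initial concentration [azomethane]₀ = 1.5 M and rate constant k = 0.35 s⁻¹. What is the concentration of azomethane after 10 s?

0.0453 M

Step 1: For a first-order reaction: [azomethane] = [azomethane]₀ × e^(-kt)
Step 2: [azomethane] = 1.5 × e^(-0.35 × 10)
Step 3: [azomethane] = 1.5 × e^(-3.5)
Step 4: [azomethane] = 1.5 × 0.0301974 = 0.0453 M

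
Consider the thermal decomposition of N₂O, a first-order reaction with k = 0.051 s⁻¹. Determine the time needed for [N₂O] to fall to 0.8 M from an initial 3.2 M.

27.18 s

Step 1: For first-order: t = ln([N₂O]₀/[N₂O])/k
Step 2: t = ln(3.2/0.8)/0.051
Step 3: t = ln(4)/0.051
Step 4: t = 1.386/0.051 = 27.18 s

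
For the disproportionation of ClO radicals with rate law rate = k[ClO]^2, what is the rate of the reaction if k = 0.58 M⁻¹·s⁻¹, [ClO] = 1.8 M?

1.879 M/s

Step 1: Identify the rate law: rate = k[ClO]^2
Step 2: Substitute values: rate = 0.58 × (1.8)^2
Step 3: Calculate: rate = 0.58 × 3.24 = 1.8792 M/s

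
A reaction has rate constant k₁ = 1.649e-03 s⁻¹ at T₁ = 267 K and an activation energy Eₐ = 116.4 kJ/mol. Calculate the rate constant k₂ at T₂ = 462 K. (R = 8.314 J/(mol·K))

6.747e+06 s⁻¹

Step 1: Use the two-temperature Arrhenius form: ln(k₂/k₁) = -Eₐ/R × (1/T₂ - 1/T₁)
Step 2: Convert Eₐ to J/mol: 116.4 kJ/mol = 116400 J/mol
Step 3: 1/T₂ - 1/T₁ = 1/462 - 1/267 = -1.580816e-03 K⁻¹
Step 4: ln(k₂/k₁) = -116400/8.314 × -1.580816e-03 = 22.13218
Step 5: k₂ = k₁ × exp(22.13218) = 1.649e-03 × 4.09151e+09 = 6.747e+06 s⁻¹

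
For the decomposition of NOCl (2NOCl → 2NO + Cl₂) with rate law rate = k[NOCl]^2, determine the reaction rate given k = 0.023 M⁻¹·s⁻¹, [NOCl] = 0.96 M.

0.0212 M/s

Step 1: Identify the rate law: rate = k[NOCl]^2
Step 2: Substitute values: rate = 0.023 × (0.96)^2
Step 3: Calculate: rate = 0.023 × 0.9216 = 0.0211968 M/s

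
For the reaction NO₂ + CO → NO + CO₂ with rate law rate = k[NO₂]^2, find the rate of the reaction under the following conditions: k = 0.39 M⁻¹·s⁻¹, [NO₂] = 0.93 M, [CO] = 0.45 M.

0.3373 M/s

Step 1: The rate law is rate = k[NO₂]^2
Step 2: Note that the rate does not depend on [CO] (zero order in CO).
Step 3: rate = 0.39 × (0.93)^2 = 0.337311 M/s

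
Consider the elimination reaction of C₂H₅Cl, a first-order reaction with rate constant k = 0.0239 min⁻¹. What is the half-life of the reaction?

29 min

Step 1: For a first-order reaction, t₁/₂ = ln(2)/k
Step 2: t₁/₂ = ln(2)/0.0239
Step 3: t₁/₂ = 0.6931/0.0239 = 29 min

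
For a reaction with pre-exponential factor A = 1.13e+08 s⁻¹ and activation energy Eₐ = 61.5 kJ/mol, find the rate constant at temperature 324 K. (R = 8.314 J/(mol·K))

1.37e-02 s⁻¹

Step 1: Use the Arrhenius equation: k = A × exp(-Eₐ/RT)
Step 2: Convert Eₐ to J/mol: 61.5 kJ/mol = 61500 J/mol
Step 3: Calculate the exponent: -Eₐ/(RT) = -61500/(8.314 × 324) = -22.83075
Step 4: k = 1.13e+08 × exp(-22.83075)
Step 5: k = 1.13e+08 × 1.21543e-10 = 1.3734e-02 s⁻¹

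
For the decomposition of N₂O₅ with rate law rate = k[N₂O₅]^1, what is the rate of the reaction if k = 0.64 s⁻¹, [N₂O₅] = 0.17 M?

0.1088 M/s

Step 1: Identify the rate law: rate = k[N₂O₅]^1
Step 2: Substitute values: rate = 0.64 × (0.17)^1
Step 3: Calculate: rate = 0.64 × 0.17 = 0.1088 M/s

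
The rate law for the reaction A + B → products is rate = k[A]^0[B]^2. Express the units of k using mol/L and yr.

(mol/L)⁻¹·yr⁻¹

Step 1: Overall order = 0 + 2 = 2.
Step 2: rate has units mol/L·yr⁻¹; [A]^0[B]^2 has units (mol/L)^2.
Step 3: k = rate/([A]^0[B]^2), so units of k = (mol/L)^(1-2)·yr⁻¹ = (mol/L)⁻¹·yr⁻¹.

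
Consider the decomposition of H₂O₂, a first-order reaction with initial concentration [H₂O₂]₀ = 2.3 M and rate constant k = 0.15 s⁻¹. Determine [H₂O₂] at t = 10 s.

0.5132 M

Step 1: For a first-order reaction: [H₂O₂] = [H₂O₂]₀ × e^(-kt)
Step 2: [H₂O₂] = 2.3 × e^(-0.15 × 10)
Step 3: [H₂O₂] = 2.3 × e^(-1.5)
Step 4: [H₂O₂] = 2.3 × 0.22313 = 0.5132 M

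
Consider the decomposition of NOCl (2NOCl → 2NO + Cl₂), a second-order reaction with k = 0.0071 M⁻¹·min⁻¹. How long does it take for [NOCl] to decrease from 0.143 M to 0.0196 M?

6201 min

Step 1: For second-order: t = (1/[NOCl] - 1/[NOCl]₀)/k
Step 2: t = (1/0.0196 - 1/0.143)/0.0071
Step 3: t = (51.02 - 6.993)/0.0071
Step 4: t = 44.03/0.0071 = 6201 min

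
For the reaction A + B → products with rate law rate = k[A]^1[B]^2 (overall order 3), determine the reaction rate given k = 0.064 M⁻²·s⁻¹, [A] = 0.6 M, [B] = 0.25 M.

0.0024 M/s

Step 1: The rate law is rate = k[A]^1[B]^2, overall order = 1+2 = 3
Step 2: Substitute values: rate = 0.064 × (0.6)^1 × (0.25)^2
Step 3: rate = 0.064 × 0.6 × 0.0625 = 0.0024 M/s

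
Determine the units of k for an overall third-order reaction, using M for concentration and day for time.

M⁻²·day⁻¹

Step 1: For overall order n, rate = k × (concentration)^n.
Step 2: Rate has units M·day⁻¹; concentration term has units M^3.
Step 3: k = rate / (concentration)^n, so units of k = M^(1-3)·day⁻¹ = M⁻²·day⁻¹.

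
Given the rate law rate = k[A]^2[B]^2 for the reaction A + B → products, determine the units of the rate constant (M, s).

M⁻³·s⁻¹

Step 1: Overall order = 2 + 2 = 4.
Step 2: rate has units M·s⁻¹; [A]^2[B]^2 has units M^4.
Step 3: k = rate/([A]^2[B]^2), so units of k = M^(1-4)·s⁻¹ = M⁻³·s⁻¹.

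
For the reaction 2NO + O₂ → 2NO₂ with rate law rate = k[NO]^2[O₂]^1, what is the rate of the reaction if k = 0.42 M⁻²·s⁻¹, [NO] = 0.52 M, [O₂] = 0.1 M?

0.01136 M/s

Step 1: The rate law is rate = k[NO]^2[O₂]^1
Step 2: Substitute: rate = 0.42 × (0.52)^2 × (0.1)^1
Step 3: rate = 0.42 × 0.2704 × 0.1 = 0.0113568 M/s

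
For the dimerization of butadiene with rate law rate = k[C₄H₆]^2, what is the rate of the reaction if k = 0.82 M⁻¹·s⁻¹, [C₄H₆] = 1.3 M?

1.386 M/s

Step 1: Identify the rate law: rate = k[C₄H₆]^2
Step 2: Substitute values: rate = 0.82 × (1.3)^2
Step 3: Calculate: rate = 0.82 × 1.69 = 1.3858 M/s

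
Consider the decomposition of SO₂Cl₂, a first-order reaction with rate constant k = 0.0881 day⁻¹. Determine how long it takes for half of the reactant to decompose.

7.868 day

Step 1: For a first-order reaction, t₁/₂ = ln(2)/k
Step 2: t₁/₂ = ln(2)/0.0881
Step 3: t₁/₂ = 0.6931/0.0881 = 7.868 day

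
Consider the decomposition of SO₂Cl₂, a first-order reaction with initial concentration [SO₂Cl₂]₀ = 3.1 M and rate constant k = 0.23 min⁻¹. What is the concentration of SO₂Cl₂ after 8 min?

0.4923 M

Step 1: For a first-order reaction: [SO₂Cl₂] = [SO₂Cl₂]₀ × e^(-kt)
Step 2: [SO₂Cl₂] = 3.1 × e^(-0.23 × 8)
Step 3: [SO₂Cl₂] = 3.1 × e^(-1.84)
Step 4: [SO₂Cl₂] = 3.1 × 0.158817 = 0.4923 M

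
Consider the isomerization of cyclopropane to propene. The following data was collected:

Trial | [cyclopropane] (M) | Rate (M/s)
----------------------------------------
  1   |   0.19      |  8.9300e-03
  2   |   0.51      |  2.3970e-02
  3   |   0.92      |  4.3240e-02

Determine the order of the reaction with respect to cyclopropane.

first order (1)

Step 1: Compare trials to find order n where rate₂/rate₁ = ([cyclopropane]₂/[cyclopropane]₁)^n
Step 2: rate₂/rate₁ = 2.3970e-02/8.9300e-03 = 2.684
Step 3: [cyclopropane]₂/[cyclopropane]₁ = 0.51/0.19 = 2.684
Step 4: n = ln(2.684)/ln(2.684) = 1.00 ≈ 1
Step 5: The reaction is first order in cyclopropane.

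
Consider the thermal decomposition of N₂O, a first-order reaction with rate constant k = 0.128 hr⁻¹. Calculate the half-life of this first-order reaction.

5.415 hr

Step 1: For a first-order reaction, t₁/₂ = ln(2)/k
Step 2: t₁/₂ = ln(2)/0.128
Step 3: t₁/₂ = 0.6931/0.128 = 5.415 hr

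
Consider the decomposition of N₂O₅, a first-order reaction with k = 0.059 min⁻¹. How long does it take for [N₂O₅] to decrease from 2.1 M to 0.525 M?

23.5 min

Step 1: For first-order: t = ln([N₂O₅]₀/[N₂O₅])/k
Step 2: t = ln(2.1/0.525)/0.059
Step 3: t = ln(4)/0.059
Step 4: t = 1.386/0.059 = 23.5 min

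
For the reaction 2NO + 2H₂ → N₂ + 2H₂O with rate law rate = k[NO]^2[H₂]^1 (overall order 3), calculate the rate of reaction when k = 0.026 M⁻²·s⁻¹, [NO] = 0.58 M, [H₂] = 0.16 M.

0.001399 M/s

Step 1: The rate law is rate = k[NO]^2[H₂]^1, overall order = 2+1 = 3
Step 2: Substitute values: rate = 0.026 × (0.58)^2 × (0.16)^1
Step 3: rate = 0.026 × 0.3364 × 0.16 = 0.00139942 M/s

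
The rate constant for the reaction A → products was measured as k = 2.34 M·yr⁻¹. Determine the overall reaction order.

zeroth order (0)

Step 1: The units of k for an nth-order reaction are (concentration)^(1-n)·(time)⁻¹.
Step 2: Here k has units M·yr⁻¹, so the concentration exponent is 1.
Step 3: 1 - n = 1 ⇒ n = 0. The reaction is zeroth order.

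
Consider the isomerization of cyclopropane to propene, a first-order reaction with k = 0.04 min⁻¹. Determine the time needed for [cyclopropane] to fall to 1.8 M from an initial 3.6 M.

17.33 min

Step 1: For first-order: t = ln([cyclopropane]₀/[cyclopropane])/k
Step 2: t = ln(3.6/1.8)/0.04
Step 3: t = ln(2)/0.04
Step 4: t = 0.6931/0.04 = 17.33 min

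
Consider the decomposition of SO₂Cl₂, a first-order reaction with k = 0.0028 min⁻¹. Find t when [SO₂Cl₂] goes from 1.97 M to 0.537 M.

464.2 min

Step 1: For first-order: t = ln([SO₂Cl₂]₀/[SO₂Cl₂])/k
Step 2: t = ln(1.97/0.537)/0.0028
Step 3: t = ln(3.669)/0.0028
Step 4: t = 1.3/0.0028 = 464.2 min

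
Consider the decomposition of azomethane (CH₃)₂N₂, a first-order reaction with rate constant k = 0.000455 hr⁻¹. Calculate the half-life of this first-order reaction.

1523 hr

Step 1: For a first-order reaction, t₁/₂ = ln(2)/k
Step 2: t₁/₂ = ln(2)/0.000455
Step 3: t₁/₂ = 0.6931/0.000455 = 1523 hr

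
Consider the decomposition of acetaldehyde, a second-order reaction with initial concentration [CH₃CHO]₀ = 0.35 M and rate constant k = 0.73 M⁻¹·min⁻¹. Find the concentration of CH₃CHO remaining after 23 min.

0.0509 M

Step 1: For a second-order reaction: 1/[CH₃CHO] = 1/[CH₃CHO]₀ + kt
Step 2: 1/[CH₃CHO] = 1/0.35 + 0.73 × 23
Step 3: 1/[CH₃CHO] = 2.857 + 16.79 = 19.65
Step 4: [CH₃CHO] = 1/19.65 = 0.0509 M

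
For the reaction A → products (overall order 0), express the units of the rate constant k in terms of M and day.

M·day⁻¹

Step 1: For overall order n, rate = k × (concentration)^n.
Step 2: Rate has units M·day⁻¹; concentration term has units M^0.
Step 3: k = rate / (concentration)^n, so units of k = M^(1-0)·day⁻¹ = M·day⁻¹.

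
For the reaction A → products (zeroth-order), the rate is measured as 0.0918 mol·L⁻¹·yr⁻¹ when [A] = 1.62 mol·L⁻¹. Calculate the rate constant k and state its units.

0.0918 mol·L⁻¹·yr⁻¹

Step 1: For a zeroth-order reaction, rate = k (independent of concentration).
Step 2: k = rate = 0.0918 mol·L⁻¹·yr⁻¹.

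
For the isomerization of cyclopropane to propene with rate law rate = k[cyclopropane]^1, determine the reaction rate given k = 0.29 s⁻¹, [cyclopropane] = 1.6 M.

0.464 M/s

Step 1: Identify the rate law: rate = k[cyclopropane]^1
Step 2: Substitute values: rate = 0.29 × (1.6)^1
Step 3: Calculate: rate = 0.29 × 1.6 = 0.464 M/s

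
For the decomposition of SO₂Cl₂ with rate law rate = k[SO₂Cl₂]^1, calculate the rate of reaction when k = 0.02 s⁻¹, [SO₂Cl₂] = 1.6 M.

0.032 M/s

Step 1: Identify the rate law: rate = k[SO₂Cl₂]^1
Step 2: Substitute values: rate = 0.02 × (1.6)^1
Step 3: Calculate: rate = 0.02 × 1.6 = 0.032 M/s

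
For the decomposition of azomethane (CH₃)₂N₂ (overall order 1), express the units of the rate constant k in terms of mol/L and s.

s⁻¹

Step 1: For overall order n, rate = k × (concentration)^n.
Step 2: Rate has units mol/L·s⁻¹; concentration term has units (mol/L)^1.
Step 3: k = rate / (concentration)^n, so units of k = (mol/L)^(1-1)·s⁻¹ = s⁻¹.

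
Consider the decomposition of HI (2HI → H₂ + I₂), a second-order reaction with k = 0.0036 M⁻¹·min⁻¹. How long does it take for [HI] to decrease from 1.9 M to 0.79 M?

205.4 min

Step 1: For second-order: t = (1/[HI] - 1/[HI]₀)/k
Step 2: t = (1/0.79 - 1/1.9)/0.0036
Step 3: t = (1.266 - 0.5263)/0.0036
Step 4: t = 0.7395/0.0036 = 205.4 min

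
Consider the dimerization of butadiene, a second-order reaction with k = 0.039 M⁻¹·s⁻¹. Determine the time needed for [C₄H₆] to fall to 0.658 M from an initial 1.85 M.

25.11 s

Step 1: For second-order: t = (1/[C₄H₆] - 1/[C₄H₆]₀)/k
Step 2: t = (1/0.658 - 1/1.85)/0.039
Step 3: t = (1.52 - 0.5405)/0.039
Step 4: t = 0.9792/0.039 = 25.11 s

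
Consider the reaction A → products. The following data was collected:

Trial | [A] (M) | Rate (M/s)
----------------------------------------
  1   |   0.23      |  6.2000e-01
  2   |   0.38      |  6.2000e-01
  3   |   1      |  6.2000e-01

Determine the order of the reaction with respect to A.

zeroth order (0)

Step 1: Compare trials - when concentration changes, rate stays constant.
Step 2: rate₂/rate₁ = 6.2000e-01/6.2000e-01 = 1
Step 3: [A]₂/[A]₁ = 0.38/0.23 = 1.652
Step 4: Since rate ratio ≈ (conc ratio)^0, the reaction is zeroth order.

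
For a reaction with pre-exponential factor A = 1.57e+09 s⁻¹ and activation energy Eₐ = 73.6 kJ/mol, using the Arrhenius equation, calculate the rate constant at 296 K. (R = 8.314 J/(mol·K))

1.61e-04 s⁻¹

Step 1: Use the Arrhenius equation: k = A × exp(-Eₐ/RT)
Step 2: Convert Eₐ to J/mol: 73.6 kJ/mol = 73600 J/mol
Step 3: Calculate the exponent: -Eₐ/(RT) = -73600/(8.314 × 296) = -29.90722
Step 4: k = 1.57e+09 × exp(-29.90722)
Step 5: k = 1.57e+09 × 1.02674e-13 = 1.6120e-04 s⁻¹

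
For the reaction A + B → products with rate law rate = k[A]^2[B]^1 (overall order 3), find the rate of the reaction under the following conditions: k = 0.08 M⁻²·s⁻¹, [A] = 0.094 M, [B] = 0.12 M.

8.483e-05 M/s

Step 1: The rate law is rate = k[A]^2[B]^1, overall order = 2+1 = 3
Step 2: Substitute values: rate = 0.08 × (0.094)^2 × (0.12)^1
Step 3: rate = 0.08 × 0.008836 × 0.12 = 8.48256e-05 M/s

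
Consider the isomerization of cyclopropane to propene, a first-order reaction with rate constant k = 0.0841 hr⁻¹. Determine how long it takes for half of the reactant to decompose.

8.242 hr

Step 1: For a first-order reaction, t₁/₂ = ln(2)/k
Step 2: t₁/₂ = ln(2)/0.0841
Step 3: t₁/₂ = 0.6931/0.0841 = 8.242 hr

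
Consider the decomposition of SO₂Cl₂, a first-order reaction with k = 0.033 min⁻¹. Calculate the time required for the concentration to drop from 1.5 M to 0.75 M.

21 min

Step 1: For first-order: t = ln([SO₂Cl₂]₀/[SO₂Cl₂])/k
Step 2: t = ln(1.5/0.75)/0.033
Step 3: t = ln(2)/0.033
Step 4: t = 0.6931/0.033 = 21 min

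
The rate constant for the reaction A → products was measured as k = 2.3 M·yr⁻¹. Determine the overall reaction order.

zeroth order (0)

Step 1: The units of k for an nth-order reaction are (concentration)^(1-n)·(time)⁻¹.
Step 2: Here k has units M·yr⁻¹, so the concentration exponent is 1.
Step 3: 1 - n = 1 ⇒ n = 0. The reaction is zeroth order.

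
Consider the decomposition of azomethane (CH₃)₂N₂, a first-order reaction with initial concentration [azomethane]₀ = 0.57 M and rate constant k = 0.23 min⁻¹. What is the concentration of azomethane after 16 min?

0.01438 M

Step 1: For a first-order reaction: [azomethane] = [azomethane]₀ × e^(-kt)
Step 2: [azomethane] = 0.57 × e^(-0.23 × 16)
Step 3: [azomethane] = 0.57 × e^(-3.68)
Step 4: [azomethane] = 0.57 × 0.025223 = 0.01438 M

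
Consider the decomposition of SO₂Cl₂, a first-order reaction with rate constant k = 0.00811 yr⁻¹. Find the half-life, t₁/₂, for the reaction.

85.47 yr

Step 1: For a first-order reaction, t₁/₂ = ln(2)/k
Step 2: t₁/₂ = ln(2)/0.00811
Step 3: t₁/₂ = 0.6931/0.00811 = 85.47 yr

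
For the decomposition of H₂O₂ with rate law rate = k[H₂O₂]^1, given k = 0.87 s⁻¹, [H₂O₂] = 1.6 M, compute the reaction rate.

1.392 M/s

Step 1: Identify the rate law: rate = k[H₂O₂]^1
Step 2: Substitute values: rate = 0.87 × (1.6)^1
Step 3: Calculate: rate = 0.87 × 1.6 = 1.392 M/s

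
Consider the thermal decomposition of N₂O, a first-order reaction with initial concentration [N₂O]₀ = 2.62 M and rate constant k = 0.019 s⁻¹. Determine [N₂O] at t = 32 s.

1.426 M

Step 1: For a first-order reaction: [N₂O] = [N₂O]₀ × e^(-kt)
Step 2: [N₂O] = 2.62 × e^(-0.019 × 32)
Step 3: [N₂O] = 2.62 × e^(-0.608)
Step 4: [N₂O] = 2.62 × 0.544439 = 1.426 M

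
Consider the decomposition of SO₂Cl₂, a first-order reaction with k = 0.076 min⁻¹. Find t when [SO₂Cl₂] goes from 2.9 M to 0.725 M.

18.24 min

Step 1: For first-order: t = ln([SO₂Cl₂]₀/[SO₂Cl₂])/k
Step 2: t = ln(2.9/0.725)/0.076
Step 3: t = ln(4)/0.076
Step 4: t = 1.386/0.076 = 18.24 min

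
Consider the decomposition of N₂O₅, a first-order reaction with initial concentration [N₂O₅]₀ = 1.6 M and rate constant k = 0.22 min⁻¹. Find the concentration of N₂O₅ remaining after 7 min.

0.343 M

Step 1: For a first-order reaction: [N₂O₅] = [N₂O₅]₀ × e^(-kt)
Step 2: [N₂O₅] = 1.6 × e^(-0.22 × 7)
Step 3: [N₂O₅] = 1.6 × e^(-1.54)
Step 4: [N₂O₅] = 1.6 × 0.214381 = 0.343 M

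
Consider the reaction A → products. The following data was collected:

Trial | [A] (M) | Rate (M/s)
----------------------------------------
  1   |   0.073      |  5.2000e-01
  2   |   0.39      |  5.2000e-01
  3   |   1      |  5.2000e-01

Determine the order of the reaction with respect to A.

zeroth order (0)

Step 1: Compare trials - when concentration changes, rate stays constant.
Step 2: rate₂/rate₁ = 5.2000e-01/5.2000e-01 = 1
Step 3: [A]₂/[A]₁ = 0.39/0.073 = 5.342
Step 4: Since rate ratio ≈ (conc ratio)^0, the reaction is zeroth order.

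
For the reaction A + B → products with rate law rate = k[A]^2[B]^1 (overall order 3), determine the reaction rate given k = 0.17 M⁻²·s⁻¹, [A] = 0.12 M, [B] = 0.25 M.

0.000612 M/s

Step 1: The rate law is rate = k[A]^2[B]^1, overall order = 2+1 = 3
Step 2: Substitute values: rate = 0.17 × (0.12)^2 × (0.25)^1
Step 3: rate = 0.17 × 0.0144 × 0.25 = 0.000612 M/s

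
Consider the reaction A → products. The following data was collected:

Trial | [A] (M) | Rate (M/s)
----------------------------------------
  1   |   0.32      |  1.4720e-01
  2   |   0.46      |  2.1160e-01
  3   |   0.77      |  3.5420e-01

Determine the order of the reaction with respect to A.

first order (1)

Step 1: Compare trials to find order n where rate₂/rate₁ = ([A]₂/[A]₁)^n
Step 2: rate₂/rate₁ = 2.1160e-01/1.4720e-01 = 1.438
Step 3: [A]₂/[A]₁ = 0.46/0.32 = 1.438
Step 4: n = ln(1.438)/ln(1.438) = 1.00 ≈ 1
Step 5: The reaction is first order in A.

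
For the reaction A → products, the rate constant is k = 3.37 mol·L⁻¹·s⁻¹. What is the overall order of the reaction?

zeroth order (0)

Step 1: The units of k for an nth-order reaction are (concentration)^(1-n)·(time)⁻¹.
Step 2: Here k has units mol·L⁻¹·s⁻¹, so the concentration exponent is 1.
Step 3: 1 - n = 1 ⇒ n = 0. The reaction is zeroth order.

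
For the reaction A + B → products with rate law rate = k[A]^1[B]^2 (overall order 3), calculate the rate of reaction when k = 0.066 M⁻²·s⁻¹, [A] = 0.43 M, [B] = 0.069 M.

0.0001351 M/s

Step 1: The rate law is rate = k[A]^1[B]^2, overall order = 1+2 = 3
Step 2: Substitute values: rate = 0.066 × (0.43)^1 × (0.069)^2
Step 3: rate = 0.066 × 0.43 × 0.004761 = 0.000135117 M/s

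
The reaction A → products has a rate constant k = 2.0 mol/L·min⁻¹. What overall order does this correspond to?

zeroth order (0)

Step 1: The units of k for an nth-order reaction are (concentration)^(1-n)·(time)⁻¹.
Step 2: Here k has units mol/L·min⁻¹, so the concentration exponent is 1.
Step 3: 1 - n = 1 ⇒ n = 0. The reaction is zeroth order.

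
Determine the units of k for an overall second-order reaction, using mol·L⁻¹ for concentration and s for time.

(mol·L⁻¹)⁻¹·s⁻¹

Step 1: For overall order n, rate = k × (concentration)^n.
Step 2: Rate has units mol·L⁻¹·s⁻¹; concentration term has units (mol·L⁻¹)^2.
Step 3: k = rate / (concentration)^n, so units of k = (mol·L⁻¹)^(1-2)·s⁻¹ = (mol·L⁻¹)⁻¹·s⁻¹.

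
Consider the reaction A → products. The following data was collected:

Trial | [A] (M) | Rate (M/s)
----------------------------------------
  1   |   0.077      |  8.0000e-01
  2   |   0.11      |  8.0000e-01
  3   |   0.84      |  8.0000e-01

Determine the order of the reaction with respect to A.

zeroth order (0)

Step 1: Compare trials - when concentration changes, rate stays constant.
Step 2: rate₂/rate₁ = 8.0000e-01/8.0000e-01 = 1
Step 3: [A]₂/[A]₁ = 0.11/0.077 = 1.429
Step 4: Since rate ratio ≈ (conc ratio)^0, the reaction is zeroth order.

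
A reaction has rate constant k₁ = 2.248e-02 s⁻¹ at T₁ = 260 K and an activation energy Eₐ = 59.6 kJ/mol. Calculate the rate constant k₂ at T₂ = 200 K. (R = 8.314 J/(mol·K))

5.748e-06 s⁻¹

Step 1: Use the two-temperature Arrhenius form: ln(k₂/k₁) = -Eₐ/R × (1/T₂ - 1/T₁)
Step 2: Convert Eₐ to J/mol: 59.6 kJ/mol = 59600 J/mol
Step 3: 1/T₂ - 1/T₁ = 1/200 - 1/260 = 1.153846e-03 K⁻¹
Step 4: ln(k₂/k₁) = -59600/8.314 × 1.153846e-03 = -8.27150
Step 5: k₂ = k₁ × exp(-8.27150) = 2.248e-02 × 2.55701e-04 = 5.748e-06 s⁻¹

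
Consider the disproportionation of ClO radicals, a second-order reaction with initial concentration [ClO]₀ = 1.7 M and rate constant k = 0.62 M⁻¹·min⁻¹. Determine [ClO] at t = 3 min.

0.4085 M

Step 1: For a second-order reaction: 1/[ClO] = 1/[ClO]₀ + kt
Step 2: 1/[ClO] = 1/1.7 + 0.62 × 3
Step 3: 1/[ClO] = 0.5882 + 1.86 = 2.448
Step 4: [ClO] = 1/2.448 = 0.4085 M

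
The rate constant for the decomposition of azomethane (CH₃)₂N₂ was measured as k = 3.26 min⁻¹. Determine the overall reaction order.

first order (1)

Step 1: The units of k for an nth-order reaction are (concentration)^(1-n)·(time)⁻¹.
Step 2: Here k has units min⁻¹, so the concentration exponent is 0.
Step 3: 1 - n = 0 ⇒ n = 1. The reaction is first order.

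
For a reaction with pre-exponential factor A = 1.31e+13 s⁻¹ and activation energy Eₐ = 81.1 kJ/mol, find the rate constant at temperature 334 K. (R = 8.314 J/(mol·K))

2.71e+00 s⁻¹

Step 1: Use the Arrhenius equation: k = A × exp(-Eₐ/RT)
Step 2: Convert Eₐ to J/mol: 81.1 kJ/mol = 81100 J/mol
Step 3: Calculate the exponent: -Eₐ/(RT) = -81100/(8.314 × 334) = -29.20548
Step 4: k = 1.31e+13 × exp(-29.20548)
Step 5: k = 1.31e+13 × 2.07120e-13 = 2.7133e+00 s⁻¹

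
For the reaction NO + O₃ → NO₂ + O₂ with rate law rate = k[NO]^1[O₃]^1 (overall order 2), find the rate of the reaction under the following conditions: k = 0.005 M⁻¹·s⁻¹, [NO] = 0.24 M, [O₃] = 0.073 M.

8.76e-05 M/s

Step 1: The rate law is rate = k[NO]^1[O₃]^1, overall order = 1+1 = 2
Step 2: Substitute values: rate = 0.005 × (0.24)^1 × (0.073)^1
Step 3: rate = 0.005 × 0.24 × 0.073 = 8.76e-05 M/s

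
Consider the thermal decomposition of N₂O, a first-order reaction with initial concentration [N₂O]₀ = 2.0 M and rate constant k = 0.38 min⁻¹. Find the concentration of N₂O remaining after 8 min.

0.09567 M

Step 1: For a first-order reaction: [N₂O] = [N₂O]₀ × e^(-kt)
Step 2: [N₂O] = 2.0 × e^(-0.38 × 8)
Step 3: [N₂O] = 2.0 × e^(-3.04)
Step 4: [N₂O] = 2.0 × 0.0478349 = 0.09567 M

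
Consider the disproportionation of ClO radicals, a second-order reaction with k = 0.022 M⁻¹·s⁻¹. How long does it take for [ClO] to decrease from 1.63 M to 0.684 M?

38.57 s

Step 1: For second-order: t = (1/[ClO] - 1/[ClO]₀)/k
Step 2: t = (1/0.684 - 1/1.63)/0.022
Step 3: t = (1.462 - 0.6135)/0.022
Step 4: t = 0.8485/0.022 = 38.57 s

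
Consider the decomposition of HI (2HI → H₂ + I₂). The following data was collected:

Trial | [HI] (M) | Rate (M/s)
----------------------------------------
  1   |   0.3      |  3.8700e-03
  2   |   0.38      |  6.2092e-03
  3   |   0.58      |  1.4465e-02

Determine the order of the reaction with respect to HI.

second order (2)

Step 1: Compare trials to find order n where rate₂/rate₁ = ([HI]₂/[HI]₁)^n
Step 2: rate₂/rate₁ = 6.2092e-03/3.8700e-03 = 1.604
Step 3: [HI]₂/[HI]₁ = 0.38/0.3 = 1.267
Step 4: n = ln(1.604)/ln(1.267) = 2.00 ≈ 2
Step 5: The reaction is second order in HI.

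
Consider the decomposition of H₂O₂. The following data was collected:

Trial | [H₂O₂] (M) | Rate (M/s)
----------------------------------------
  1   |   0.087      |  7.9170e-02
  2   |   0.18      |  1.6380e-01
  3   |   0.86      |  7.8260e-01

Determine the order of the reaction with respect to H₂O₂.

first order (1)

Step 1: Compare trials to find order n where rate₂/rate₁ = ([H₂O₂]₂/[H₂O₂]₁)^n
Step 2: rate₂/rate₁ = 1.6380e-01/7.9170e-02 = 2.069
Step 3: [H₂O₂]₂/[H₂O₂]₁ = 0.18/0.087 = 2.069
Step 4: n = ln(2.069)/ln(2.069) = 1.00 ≈ 1
Step 5: The reaction is first order in H₂O₂.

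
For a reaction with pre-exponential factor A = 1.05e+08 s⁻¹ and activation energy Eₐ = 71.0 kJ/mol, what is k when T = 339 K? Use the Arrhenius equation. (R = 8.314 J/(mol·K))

1.20e-03 s⁻¹

Step 1: Use the Arrhenius equation: k = A × exp(-Eₐ/RT)
Step 2: Convert Eₐ to J/mol: 71.0 kJ/mol = 71000 J/mol
Step 3: Calculate the exponent: -Eₐ/(RT) = -71000/(8.314 × 339) = -25.19119
Step 4: k = 1.05e+08 × exp(-25.19119)
Step 5: k = 1.05e+08 × 1.14711e-11 = 1.2045e-03 s⁻¹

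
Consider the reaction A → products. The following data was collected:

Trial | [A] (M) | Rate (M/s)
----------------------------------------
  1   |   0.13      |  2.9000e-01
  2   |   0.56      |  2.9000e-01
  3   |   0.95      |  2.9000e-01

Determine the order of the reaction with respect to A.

zeroth order (0)

Step 1: Compare trials - when concentration changes, rate stays constant.
Step 2: rate₂/rate₁ = 2.9000e-01/2.9000e-01 = 1
Step 3: [A]₂/[A]₁ = 0.56/0.13 = 4.308
Step 4: Since rate ratio ≈ (conc ratio)^0, the reaction is zeroth order.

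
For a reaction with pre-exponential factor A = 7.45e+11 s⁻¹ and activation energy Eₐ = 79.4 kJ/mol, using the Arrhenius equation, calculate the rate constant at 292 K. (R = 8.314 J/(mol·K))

4.66e-03 s⁻¹

Step 1: Use the Arrhenius equation: k = A × exp(-Eₐ/RT)
Step 2: Convert Eₐ to J/mol: 79.4 kJ/mol = 79400 J/mol
Step 3: Calculate the exponent: -Eₐ/(RT) = -79400/(8.314 × 292) = -32.70601
Step 4: k = 7.45e+11 × exp(-32.70601)
Step 5: k = 7.45e+11 × 6.25116e-15 = 4.6571e-03 s⁻¹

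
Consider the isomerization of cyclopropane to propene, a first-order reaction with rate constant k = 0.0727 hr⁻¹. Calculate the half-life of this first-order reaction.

9.534 hr

Step 1: For a first-order reaction, t₁/₂ = ln(2)/k
Step 2: t₁/₂ = ln(2)/0.0727
Step 3: t₁/₂ = 0.6931/0.0727 = 9.534 hr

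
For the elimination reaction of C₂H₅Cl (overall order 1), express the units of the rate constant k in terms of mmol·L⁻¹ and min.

min⁻¹

Step 1: For overall order n, rate = k × (concentration)^n.
Step 2: Rate has units mmol·L⁻¹·min⁻¹; concentration term has units (mmol·L⁻¹)^1.
Step 3: k = rate / (concentration)^n, so units of k = (mmol·L⁻¹)^(1-1)·min⁻¹ = min⁻¹.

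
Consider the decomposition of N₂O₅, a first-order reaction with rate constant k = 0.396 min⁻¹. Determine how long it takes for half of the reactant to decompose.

1.75 min

Step 1: For a first-order reaction, t₁/₂ = ln(2)/k
Step 2: t₁/₂ = ln(2)/0.396
Step 3: t₁/₂ = 0.6931/0.396 = 1.75 min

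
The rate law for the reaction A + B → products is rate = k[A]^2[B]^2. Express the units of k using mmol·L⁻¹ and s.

(mmol·L⁻¹)⁻³·s⁻¹

Step 1: Overall order = 2 + 2 = 4.
Step 2: rate has units mmol·L⁻¹·s⁻¹; [A]^2[B]^2 has units (mmol·L⁻¹)^4.
Step 3: k = rate/([A]^2[B]^2), so units of k = (mmol·L⁻¹)^(1-4)·s⁻¹ = (mmol·L⁻¹)⁻³·s⁻¹.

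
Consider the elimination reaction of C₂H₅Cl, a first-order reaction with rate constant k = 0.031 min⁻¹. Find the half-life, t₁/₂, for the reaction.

22.36 min

Step 1: For a first-order reaction, t₁/₂ = ln(2)/k
Step 2: t₁/₂ = ln(2)/0.031
Step 3: t₁/₂ = 0.6931/0.031 = 22.36 min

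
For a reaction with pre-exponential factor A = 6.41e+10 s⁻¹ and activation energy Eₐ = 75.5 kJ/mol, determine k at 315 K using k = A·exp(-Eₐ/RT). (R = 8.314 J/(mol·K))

1.93e-02 s⁻¹

Step 1: Use the Arrhenius equation: k = A × exp(-Eₐ/RT)
Step 2: Convert Eₐ to J/mol: 75.5 kJ/mol = 75500 J/mol
Step 3: Calculate the exponent: -Eₐ/(RT) = -75500/(8.314 × 315) = -28.82879
Step 4: k = 6.41e+10 × exp(-28.82879)
Step 5: k = 6.41e+10 × 3.01867e-13 = 1.9350e-02 s⁻¹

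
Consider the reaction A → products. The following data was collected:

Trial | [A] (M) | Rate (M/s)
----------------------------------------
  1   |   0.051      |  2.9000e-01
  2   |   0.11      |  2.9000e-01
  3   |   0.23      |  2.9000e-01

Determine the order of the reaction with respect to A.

zeroth order (0)

Step 1: Compare trials - when concentration changes, rate stays constant.
Step 2: rate₂/rate₁ = 2.9000e-01/2.9000e-01 = 1
Step 3: [A]₂/[A]₁ = 0.11/0.051 = 2.157
Step 4: Since rate ratio ≈ (conc ratio)^0, the reaction is zeroth order.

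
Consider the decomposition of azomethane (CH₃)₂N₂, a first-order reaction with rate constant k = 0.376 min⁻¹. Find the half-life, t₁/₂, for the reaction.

1.843 min

Step 1: For a first-order reaction, t₁/₂ = ln(2)/k
Step 2: t₁/₂ = ln(2)/0.376
Step 3: t₁/₂ = 0.6931/0.376 = 1.843 min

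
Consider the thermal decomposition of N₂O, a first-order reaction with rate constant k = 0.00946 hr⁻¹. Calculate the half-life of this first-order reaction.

73.27 hr

Step 1: For a first-order reaction, t₁/₂ = ln(2)/k
Step 2: t₁/₂ = ln(2)/0.00946
Step 3: t₁/₂ = 0.6931/0.00946 = 73.27 hr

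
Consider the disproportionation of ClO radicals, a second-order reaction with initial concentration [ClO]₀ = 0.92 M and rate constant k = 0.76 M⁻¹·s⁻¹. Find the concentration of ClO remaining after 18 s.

0.06772 M

Step 1: For a second-order reaction: 1/[ClO] = 1/[ClO]₀ + kt
Step 2: 1/[ClO] = 1/0.92 + 0.76 × 18
Step 3: 1/[ClO] = 1.087 + 13.68 = 14.77
Step 4: [ClO] = 1/14.77 = 0.06772 M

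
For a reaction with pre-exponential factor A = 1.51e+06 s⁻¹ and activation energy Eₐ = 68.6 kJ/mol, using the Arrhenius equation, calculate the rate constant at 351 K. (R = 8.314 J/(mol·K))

9.33e-05 s⁻¹

Step 1: Use the Arrhenius equation: k = A × exp(-Eₐ/RT)
Step 2: Convert Eₐ to J/mol: 68.6 kJ/mol = 68600 J/mol
Step 3: Calculate the exponent: -Eₐ/(RT) = -68600/(8.314 × 351) = -23.50753
Step 4: k = 1.51e+06 × exp(-23.50753)
Step 5: k = 1.51e+06 × 6.17745e-11 = 9.3279e-05 s⁻¹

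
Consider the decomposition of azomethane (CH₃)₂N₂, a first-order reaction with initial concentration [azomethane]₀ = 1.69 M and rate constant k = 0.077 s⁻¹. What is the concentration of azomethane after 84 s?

0.002623 M

Step 1: For a first-order reaction: [azomethane] = [azomethane]₀ × e^(-kt)
Step 2: [azomethane] = 1.69 × e^(-0.077 × 84)
Step 3: [azomethane] = 1.69 × e^(-6.468)
Step 4: [azomethane] = 1.69 × 0.00155233 = 0.002623 M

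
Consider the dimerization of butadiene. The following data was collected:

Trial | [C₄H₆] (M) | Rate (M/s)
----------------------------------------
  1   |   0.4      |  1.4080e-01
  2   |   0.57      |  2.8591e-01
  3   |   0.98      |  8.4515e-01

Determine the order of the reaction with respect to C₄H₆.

second order (2)

Step 1: Compare trials to find order n where rate₂/rate₁ = ([C₄H₆]₂/[C₄H₆]₁)^n
Step 2: rate₂/rate₁ = 2.8591e-01/1.4080e-01 = 2.031
Step 3: [C₄H₆]₂/[C₄H₆]₁ = 0.57/0.4 = 1.425
Step 4: n = ln(2.031)/ln(1.425) = 2.00 ≈ 2
Step 5: The reaction is second order in C₄H₆.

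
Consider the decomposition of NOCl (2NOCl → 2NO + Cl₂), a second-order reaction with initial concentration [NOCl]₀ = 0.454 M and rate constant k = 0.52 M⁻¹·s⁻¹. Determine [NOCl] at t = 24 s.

0.06811 M

Step 1: For a second-order reaction: 1/[NOCl] = 1/[NOCl]₀ + kt
Step 2: 1/[NOCl] = 1/0.454 + 0.52 × 24
Step 3: 1/[NOCl] = 2.203 + 12.48 = 14.68
Step 4: [NOCl] = 1/14.68 = 0.06811 M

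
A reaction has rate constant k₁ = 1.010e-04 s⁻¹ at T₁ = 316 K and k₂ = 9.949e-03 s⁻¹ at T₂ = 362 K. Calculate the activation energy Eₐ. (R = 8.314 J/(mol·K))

94.9 kJ/mol

Step 1: Use the two-temperature Arrhenius form: ln(k₂/k₁) = -Eₐ/R × (1/T₂ - 1/T₁)
Step 2: ln(k₂/k₁) = ln(9.949e-03/1.010e-04) = ln(98.505) = 4.59011
Step 3: 1/T₂ - 1/T₁ = 1/362 - 1/316 = -4.021260e-04 K⁻¹
Step 4: Eₐ = -R × ln(k₂/k₁) / (1/T₂ - 1/T₁) = -8.314 × 4.59011 / -4.021260e-04
Step 5: Eₐ = 9.4901e+04 J/mol = 94.9 kJ/mol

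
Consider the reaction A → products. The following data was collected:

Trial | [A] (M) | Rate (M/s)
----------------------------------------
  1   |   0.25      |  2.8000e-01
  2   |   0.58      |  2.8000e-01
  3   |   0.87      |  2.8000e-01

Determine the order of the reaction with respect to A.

zeroth order (0)

Step 1: Compare trials - when concentration changes, rate stays constant.
Step 2: rate₂/rate₁ = 2.8000e-01/2.8000e-01 = 1
Step 3: [A]₂/[A]₁ = 0.58/0.25 = 2.32
Step 4: Since rate ratio ≈ (conc ratio)^0, the reaction is zeroth order.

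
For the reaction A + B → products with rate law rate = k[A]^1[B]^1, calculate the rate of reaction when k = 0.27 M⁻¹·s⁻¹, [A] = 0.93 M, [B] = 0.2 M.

0.05022 M/s

Step 1: The rate law is rate = k[A]^1[B]^1
Step 2: Substitute: rate = 0.27 × (0.93)^1 × (0.2)^1
Step 3: rate = 0.27 × 0.93 × 0.2 = 0.05022 M/s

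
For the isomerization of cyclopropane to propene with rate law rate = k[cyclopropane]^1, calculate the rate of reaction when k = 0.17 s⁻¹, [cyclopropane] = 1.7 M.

0.289 M/s

Step 1: Identify the rate law: rate = k[cyclopropane]^1
Step 2: Substitute values: rate = 0.17 × (1.7)^1
Step 3: Calculate: rate = 0.17 × 1.7 = 0.289 M/s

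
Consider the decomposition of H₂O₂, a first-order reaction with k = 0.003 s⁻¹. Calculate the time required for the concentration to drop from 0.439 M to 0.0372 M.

822.7 s

Step 1: For first-order: t = ln([H₂O₂]₀/[H₂O₂])/k
Step 2: t = ln(0.439/0.0372)/0.003
Step 3: t = ln(11.8)/0.003
Step 4: t = 2.468/0.003 = 822.7 s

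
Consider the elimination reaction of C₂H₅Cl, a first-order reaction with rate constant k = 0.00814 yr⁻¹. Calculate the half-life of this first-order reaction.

85.15 yr

Step 1: For a first-order reaction, t₁/₂ = ln(2)/k
Step 2: t₁/₂ = ln(2)/0.00814
Step 3: t₁/₂ = 0.6931/0.00814 = 85.15 yr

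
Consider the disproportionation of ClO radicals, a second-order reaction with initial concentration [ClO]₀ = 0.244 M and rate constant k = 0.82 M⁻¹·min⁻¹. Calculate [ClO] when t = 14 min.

0.06419 M

Step 1: For a second-order reaction: 1/[ClO] = 1/[ClO]₀ + kt
Step 2: 1/[ClO] = 1/0.244 + 0.82 × 14
Step 3: 1/[ClO] = 4.098 + 11.48 = 15.58
Step 4: [ClO] = 1/15.58 = 0.06419 M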